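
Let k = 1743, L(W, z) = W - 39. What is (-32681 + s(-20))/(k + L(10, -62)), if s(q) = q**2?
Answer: -32281/1714 ≈ -18.834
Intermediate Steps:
L(W, z) = -39 + W
(-32681 + s(-20))/(k + L(10, -62)) = (-32681 + (-20)**2)/(1743 + (-39 + 10)) = (-32681 + 400)/(1743 - 29) = -32281/1714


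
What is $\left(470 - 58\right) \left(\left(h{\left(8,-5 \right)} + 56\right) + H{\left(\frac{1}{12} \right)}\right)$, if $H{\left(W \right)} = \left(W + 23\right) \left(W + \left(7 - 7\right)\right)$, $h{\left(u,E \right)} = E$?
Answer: $\frac{784963}{36} \approx 21805.0$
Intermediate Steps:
$H{\left(W \right)} = W \left(23 + W\right)$ ($H{\left(W \right)} = \left(23 + W\right) \left(W + 0\right) = \left(23 + W\right) W = W \left(23 + W\right)$)
$\left(470 - 58\right) \left(\left(h{\left(8,-5 \right)} + 56\right) + H{\left(\frac{1}{12} \right)}\right) = \left(470 - 58\right) \left(\left(-5 + 56\right) + \frac{23 + \frac{1}{12}}{12}\right) = 412 \left(51 + \frac{23 + \frac{1}{12}}{12}\right) = 412 \left(51 + \frac{1}{12} \cdot \frac{277}{12}\right) = 412 \left(51 + \frac{277}{144}\right) = 412 \cdot \frac{7621}{144} = \frac{784963}{36}$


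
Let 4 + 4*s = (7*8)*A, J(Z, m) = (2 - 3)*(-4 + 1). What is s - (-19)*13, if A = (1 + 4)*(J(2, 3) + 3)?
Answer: 666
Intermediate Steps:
J(Z, m) = 3 (J(Z, m) = -1*(-3) = 3)
A = 30 (A = (1 + 4)*(3 + 3) = 5*6 = 30)
s = 419 (s = -1 + ((7*8)*30)/4 = -1 + (56*30)/4 = -1 + (1/4)*1680 = -1 + 420 = 419)
s - (-19)*13 = 419 - (-19)*13 = 419 - 1*(-247) = 419 + 247 = 666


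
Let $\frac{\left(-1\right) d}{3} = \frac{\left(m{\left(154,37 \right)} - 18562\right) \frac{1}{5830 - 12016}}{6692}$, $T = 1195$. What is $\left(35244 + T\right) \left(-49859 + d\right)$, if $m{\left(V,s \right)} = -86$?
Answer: $- \frac{447678865129496}{246409} \approx -1.8168 \cdot 10^{9}$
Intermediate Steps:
$d = - \frac{333}{246409}$ ($d = - 3 \frac{\left(-86 - 18562\right) \frac{1}{5830 - 12016}}{6692} = - 3 - \frac{18648}{-6186} \cdot \frac{1}{6692} = - 3 \left(-18648\right) \left(- \frac{1}{6186}\right) \frac{1}{6692} = - 3 \cdot \frac{3108}{1031} \cdot \frac{1}{6692} = \left(-3\right) \frac{111}{246409} = - \frac{333}{246409} \approx -0.0013514$)
$\left(35244 + T\right) \left(-49859 + d\right) = \left(35244 + 1195\right) \left(-49859 - \frac{333}{246409}\right) = 36439 \left(- \frac{12285706664}{246409}\right) = - \frac{447678865129496}{246409}$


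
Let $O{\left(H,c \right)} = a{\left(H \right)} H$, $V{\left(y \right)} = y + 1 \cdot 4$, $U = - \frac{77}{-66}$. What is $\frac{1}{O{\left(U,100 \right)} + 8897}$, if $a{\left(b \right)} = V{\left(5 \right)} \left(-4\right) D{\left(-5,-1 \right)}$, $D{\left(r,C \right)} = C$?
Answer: $\frac{1}{8939} \approx 0.00011187$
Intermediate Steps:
$U = \frac{7}{6}$ ($U = \left(-77\right) \left(- \frac{1}{66}\right) = \frac{7}{6} \approx 1.1667$)
$V{\left(y \right)} = 4 + y$ ($V{\left(y \right)} = y + 4 = 4 + y$)
$a{\left(b \right)} = 36$ ($a{\left(b \right)} = \left(4 + 5\right) \left(-4\right) \left(-1\right) = 9 \left(-4\right) \left(-1\right) = \left(-36\right) \left(-1\right) = 36$)
$O{\left(H,c \right)} = 36 H$
$\frac{1}{O{\left(U,100 \right)} + 8897} = \frac{1}{36 \cdot \frac{7}{6} + 8897} = \frac{1}{42 + 8897} = \frac{1}{8939}$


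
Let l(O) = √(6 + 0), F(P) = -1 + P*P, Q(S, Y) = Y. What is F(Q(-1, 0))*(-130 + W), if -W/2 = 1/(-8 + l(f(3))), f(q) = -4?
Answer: 3762/29 - √6/29 ≈ 129.64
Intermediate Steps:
F(P) = -1 + P²
l(O) = √6
W = -2/(-8 + √6) ≈ 0.36033
F(Q(-1, 0))*(-130 + W) = (-1 + 0²)*(-130 + (8/29 + √6/29)) = (-1 + 0)*(-3762/29 + √6/29) = -(-3762/29 + √6/29) = 3762/29 - √6/29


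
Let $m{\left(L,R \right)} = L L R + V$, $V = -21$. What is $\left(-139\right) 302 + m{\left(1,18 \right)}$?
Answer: $-41981$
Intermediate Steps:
$m{\left(L,R \right)} = -21 + R L^{2}$ ($m{\left(L,R \right)} = L L R - 21 = L^{2} R - 21 = R L^{2} - 21 = -21 + R L^{2}$)
$\left(-139\right) 302 + m{\left(1,18 \right)} = \left(-139\right) 302 - \left(21 - 18 \cdot 1^{2}\right) = -41978 + \left(-21 + 18 \cdot 1\right) = -41978 + \left(-21 + 18\right) = -41978 - 3 = -41981$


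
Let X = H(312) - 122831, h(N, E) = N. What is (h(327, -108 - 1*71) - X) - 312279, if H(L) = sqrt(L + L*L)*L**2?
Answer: -189121 - 194688*sqrt(24414) ≈ -3.0609e+7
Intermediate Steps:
H(L) = L**2*sqrt(L + L**2) (H(L) = sqrt(L + L**2)*L**2 = L**2*sqrt(L + L**2))
X = -122831 + 194688*sqrt(24414) (X = 312**2*sqrt(312*(1 + 312)) - 122831 = 97344*sqrt(312*313) - 122831 = 97344*sqrt(97656) - 122831 = 97344*(2*sqrt(24414)) - 122831 = 194688*sqrt(24414) - 122831 = -122831 + 194688*sqrt(24414) ≈ 3.0297e+7)
(h(327, -108 - 1*71) - X) - 312279 = (327 - (-122831 + 194688*sqrt(24414))) - 312279 = (327 + (122831 - 194688*sqrt(24414))) - 312279 = (123158 - 194688*sqrt(24414)) - 312279 = -189121 - 194688*sqrt(24414)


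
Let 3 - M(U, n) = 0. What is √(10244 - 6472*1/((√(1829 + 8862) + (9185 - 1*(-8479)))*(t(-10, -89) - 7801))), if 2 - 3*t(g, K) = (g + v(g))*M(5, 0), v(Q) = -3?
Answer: 2*√(6172465687370331 + 349437593921*√10691)/(11681*√(17664 + √10691)) ≈ 101.21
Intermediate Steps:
M(U, n) = 3 (M(U, n) = 3 - 1*0 = 3 + 0 = 3)
t(g, K) = 11/3 - g (t(g, K) = ⅔ - (g - 3)*3/3 = ⅔ - (-3 + g)*3/3 = ⅔ - (-9 + 3*g)/3 = ⅔ + (3 - g) = 11/3 - g)
√(10244 - 6472*1/((√(1829 + 8862) + (9185 - 1*(-8479)))*(t(-10, -89) - 7801))) = √(10244 - 6472*1/((√(1829 + 8862) + (9185 - 1*(-8479)))*((11/3 - 1*(-10)) - 7801))) = √(10244 - 6472*1/((√10691 + (9185 + 8479))*((11/3 + 10) - 7801))) = √(10244 - 6472*1/((41/3 - 7801)*(√10691 + 17664))) = √(10244 - 6472*(-3/(23362*(17664 + √10691)))) = √(10244 - 6472/(-137555456 - 23362*√10691/3))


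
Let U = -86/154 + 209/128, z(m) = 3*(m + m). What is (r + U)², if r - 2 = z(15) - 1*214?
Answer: 1420489736649/97140736 ≈ 14623.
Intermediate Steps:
z(m) = 6*m (z(m) = 3*(2*m) = 6*m)
U = 10589/9856 (U = -86*1/154 + 209*(1/128) = -43/77 + 209/128 = 10589/9856 ≈ 1.0744)
r = -122 (r = 2 + (6*15 - 1*214) = 2 + (90 - 214) = 2 - 124 = -122)
(r + U)² = (-122 + 10589/9856)² = (-1191843/9856)² = 1420489736649/97140736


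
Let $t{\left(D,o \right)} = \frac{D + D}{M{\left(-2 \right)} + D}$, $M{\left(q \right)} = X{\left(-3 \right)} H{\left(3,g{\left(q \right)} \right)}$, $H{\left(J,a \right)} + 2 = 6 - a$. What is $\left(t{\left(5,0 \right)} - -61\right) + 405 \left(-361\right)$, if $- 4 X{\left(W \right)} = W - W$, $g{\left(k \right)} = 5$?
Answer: $-146142$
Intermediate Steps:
$X{\left(W \right)} = 0$ ($X{\left(W \right)} = - \frac{W - W}{4} = \left(- \frac{1}{4}\right) 0 = 0$)
$H{\left(J,a \right)} = 4 - a$ ($H{\left(J,a \right)} = -2 - \left(-6 + a\right) = 4 - a$)
$M{\left(q \right)} = 0$ ($M{\left(q \right)} = 0 \left(4 - 5\right) = 0 \left(-1\right) = 0$)
$t{\left(D,o \right)} = 2$ ($t{\left(D,o \right)} = \frac{D + D}{0 + D} = \frac{2 D}{D} = 2$)
$\left(t{\left(5,0 \right)} - -61\right) + 405 \left(-361\right) = \left(2 - -61\right) + 405 \left(-361\right) = \left(2 + 61\right) - 146205 = 63 - 146205 = -146142$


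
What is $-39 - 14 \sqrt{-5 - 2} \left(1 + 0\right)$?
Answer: $-39 - 14 i \sqrt{7} \approx -39.0 - 37.041 i$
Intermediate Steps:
$-39 - 14 \sqrt{-5 - 2} \left(1 + 0\right) = -39 - 14 \sqrt{-7} \cdot 1 = -39 - 14 i \sqrt{7} \cdot 1 = -39 - 14 i \sqrt{7}$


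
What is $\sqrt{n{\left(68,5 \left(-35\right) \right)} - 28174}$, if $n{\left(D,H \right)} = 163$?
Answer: $i \sqrt{28011} \approx 167.36 i$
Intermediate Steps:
$\sqrt{n{\left(68,5 \left(-35\right) \right)} - 28174} = \sqrt{163 - 28174} = \sqrt{-28011} = i \sqrt{28011}$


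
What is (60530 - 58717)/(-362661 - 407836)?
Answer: -259/110071 ≈ -0.0023530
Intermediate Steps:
(60530 - 58717)/(-362661 - 407836) = 1813/(-770497) = 1813*(-1/770497) = -259/110071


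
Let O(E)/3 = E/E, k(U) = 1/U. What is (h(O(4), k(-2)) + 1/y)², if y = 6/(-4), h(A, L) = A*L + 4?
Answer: 121/36 ≈ 3.3611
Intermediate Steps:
k(U) = 1/U
O(E) = 3 (O(E) = 3*(E/E) = 3*1 = 3)
h(A, L) = 4 + A*L
y = -3/2 (y = 6*(-¼) = -3/2 ≈ -1.5000)
(h(O(4), k(-2)) + 1/y)² = ((4 + 3/(-2)) + 1/(-3/2))² = ((4 + 3*(-½)) - ⅔)² = ((4 - 3/2) - ⅔)² = (5/2 - ⅔)² = (11/6)² = 121/36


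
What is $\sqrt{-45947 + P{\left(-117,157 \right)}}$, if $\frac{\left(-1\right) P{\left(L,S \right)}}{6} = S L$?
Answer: $\sqrt{64267} \approx 253.51$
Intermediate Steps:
$P{\left(L,S \right)} = - 6 L S$ ($P{\left(L,S \right)} = - 6 S L = - 6 L S$)
$\sqrt{-45947 + P{\left(-117,157 \right)}} = \sqrt{-45947 - \left(-702\right) 157} = \sqrt{-45947 + 110214} = \sqrt{64267}$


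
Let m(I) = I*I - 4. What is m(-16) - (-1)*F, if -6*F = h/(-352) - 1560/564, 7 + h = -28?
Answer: 8352881/33088 ≈ 252.44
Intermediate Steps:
h = -35 (h = -7 - 28 = -35)
m(I) = -4 + I² (m(I) = I² - 4 = -4 + I²)
F = 14705/33088 (F = -(-35/(-352) - 1560/564)/6 = -(-35*(-1/352) - 1560*1/564)/6 = -(35/352 - 130/47)/6 = -⅙*(-44115/16544) = 14705/33088 ≈ 0.44442)
m(-16) - (-1)*F = (-4 + (-16)²) - (-1)*14705/33088 = (-4 + 256) - 1*(-14705/33088) = 252 + 14705/33088 = 8352881/33088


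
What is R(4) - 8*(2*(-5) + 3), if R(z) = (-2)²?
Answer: 60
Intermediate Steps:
R(z) = 4
R(4) - 8*(2*(-5) + 3) = 4 - 8*(2*(-5) + 3) = 4 - 8*(-10 + 3) = 4 - 8*(-7) = 4 + 56 = 60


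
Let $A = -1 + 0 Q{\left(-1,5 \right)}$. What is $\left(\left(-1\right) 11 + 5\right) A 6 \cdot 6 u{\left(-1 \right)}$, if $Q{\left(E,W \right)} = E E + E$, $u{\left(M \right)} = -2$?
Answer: $-432$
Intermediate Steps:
$Q{\left(E,W \right)} = E + E^{2}$ ($Q{\left(E,W \right)} = E^{2} + E = E + E^{2}$)
$A = -1$ ($A = -1 + 0 \left(- (1 - 1)\right) = -1 + 0 \left(\left(-1\right) 0\right) = -1 + 0 \cdot 0 = -1 + 0 = -1$)
$\left(\left(-1\right) 11 + 5\right) A 6 \cdot 6 u{\left(-1 \right)} = \left(\left(-1\right) 11 + 5\right) \left(-1\right) 6 \cdot 6 \left(-2\right) = \left(-11 + 5\right) \left(-1\right) 36 \left(-2\right) = \left(-6\right) \left(-1\right) \left(-72\right) = 6 \left(-72\right) = -432$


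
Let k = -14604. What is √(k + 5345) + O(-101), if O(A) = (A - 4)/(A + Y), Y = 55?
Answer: 105/46 + I*√9259 ≈ 2.2826 + 96.224*I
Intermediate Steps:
O(A) = (-4 + A)/(55 + A) (O(A) = (A - 4)/(A + 55) = (-4 + A)/(55 + A))
√(k + 5345) + O(-101) = √(-14604 + 5345) + (-4 - 101)/(55 - 101) = √(-9259) - 105/(-46) = I*√9259 - 1/46*(-105) = I*√9259 + 105/46 = 105/46 + I*√9259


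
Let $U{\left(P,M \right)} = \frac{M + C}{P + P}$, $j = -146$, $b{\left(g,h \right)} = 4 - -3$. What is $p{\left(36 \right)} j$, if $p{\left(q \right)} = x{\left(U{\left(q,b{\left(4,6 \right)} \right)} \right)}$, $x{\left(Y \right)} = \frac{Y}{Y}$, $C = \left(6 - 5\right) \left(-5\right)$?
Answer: $-146$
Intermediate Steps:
$b{\left(g,h \right)} = 7$ ($b{\left(g,h \right)} = 4 + 3 = 7$)
$C = -5$ ($C = \left(6 - 5\right) \left(-5\right) = 1 \left(-5\right) = -5$)
$U{\left(P,M \right)} = \frac{-5 + M}{2 P}$ ($U{\left(P,M \right)} = \frac{M - 5}{P + P} = \frac{-5 + M}{2 P}$)
$x{\left(Y \right)} = 1$
$p{\left(q \right)} = 1$
$p{\left(36 \right)} j = 1 \left(-146\right) = -146$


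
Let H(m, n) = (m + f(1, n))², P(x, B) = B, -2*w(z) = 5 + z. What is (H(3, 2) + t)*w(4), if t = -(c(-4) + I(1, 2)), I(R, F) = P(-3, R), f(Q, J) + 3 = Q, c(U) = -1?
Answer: -9/2 ≈ -4.5000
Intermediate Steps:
w(z) = -5/2 - z/2 (w(z) = -(5 + z)/2 = -5/2 - z/2)
f(Q, J) = -3 + Q
H(m, n) = (-2 + m)² (H(m, n) = (m + (-3 + 1))² = (m - 2)² = (-2 + m)²)
I(R, F) = R
t = 0 (t = -(-1 + 1) = -1*0 = 0)
(H(3, 2) + t)*w(4) = ((-2 + 3)² + 0)*(-5/2 - ½*4) = (1² + 0)*(-5/2 - 2) = (1 + 0)*(-9/2) = 1*(-9/2) = -9/2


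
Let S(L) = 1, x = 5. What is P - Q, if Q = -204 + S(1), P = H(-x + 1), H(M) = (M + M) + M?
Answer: 191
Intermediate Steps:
H(M) = 3*M (H(M) = 2*M + M = 3*M)
P = -12 (P = 3*(-1*5 + 1) = 3*(-5 + 1) = 3*(-4) = -12)
Q = -203 (Q = -204 + 1 = -203)
P - Q = -12 - 1*(-203) = -12 + 203 = 191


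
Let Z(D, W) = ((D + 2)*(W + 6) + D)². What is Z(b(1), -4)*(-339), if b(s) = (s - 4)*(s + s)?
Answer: -66444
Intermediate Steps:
b(s) = 2*s*(-4 + s) (b(s) = (-4 + s)*(2*s) = 2*s*(-4 + s))
Z(D, W) = (D + (2 + D)*(6 + W))² (Z(D, W) = ((2 + D)*(6 + W) + D)² = (D + (2 + D)*(6 + W))²)
Z(b(1), -4)*(-339) = (12 + 2*(-4) + 7*(2*1*(-4 + 1)) + (2*1*(-4 + 1))*(-4))²*(-339) = (12 - 8 + 7*(2*1*(-3)) + (2*1*(-3))*(-4))²*(-339) = (12 - 8 + 7*(-6) - 6*(-4))²*(-339) = (12 - 8 - 42 + 24)²*(-339) = (-14)²*(-339) = 196*(-339) = -66444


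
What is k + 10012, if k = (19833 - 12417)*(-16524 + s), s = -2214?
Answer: -138950996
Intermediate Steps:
k = -138961008 (k = (19833 - 12417)*(-16524 - 2214) = 7416*(-18738) = -138961008)
k + 10012 = -138961008 + 10012 = -138950996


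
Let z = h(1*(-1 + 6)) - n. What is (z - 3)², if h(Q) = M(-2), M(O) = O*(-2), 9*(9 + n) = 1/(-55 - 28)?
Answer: 55815841/558009 ≈ 100.03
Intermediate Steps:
n = -6724/747 (n = -9 + 1/(9*(-55 - 28)) = -9 + (⅑)/(-83) = -9 + (⅑)*(-1/83) = -9 - 1/747 = -6724/747 ≈ -9.0013)
M(O) = -2*O
h(Q) = 4 (h(Q) = -2*(-2) = 4)
z = 9712/747 (z = 4 - 1*(-6724/747) = 4 + 6724/747 = 9712/747 ≈ 13.001)
(z - 3)² = (9712/747 - 3)² = (7471/747)² = 55815841/558009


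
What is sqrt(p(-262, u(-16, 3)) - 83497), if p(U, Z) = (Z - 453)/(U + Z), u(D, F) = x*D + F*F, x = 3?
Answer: I*sqrt(7564763605)/301 ≈ 288.96*I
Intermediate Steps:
u(D, F) = F**2 + 3*D (u(D, F) = 3*D + F*F = 3*D + F**2 = F**2 + 3*D)
p(U, Z) = (-453 + Z)/(U + Z)
sqrt(p(-262, u(-16, 3)) - 83497) = sqrt((-453 + (3**2 + 3*(-16)))/(-262 + (3**2 + 3*(-16))) - 83497) = sqrt((-453 + (9 - 48))/(-262 + (9 - 48)) - 83497) = sqrt((-453 - 39)/(-262 - 39) - 83497) = sqrt(-492/(-301) - 83497) = sqrt(-1/301*(-492) - 83497) = sqrt(492/301 - 83497) = sqrt(-25132105/301) = I*sqrt(7564763605)/301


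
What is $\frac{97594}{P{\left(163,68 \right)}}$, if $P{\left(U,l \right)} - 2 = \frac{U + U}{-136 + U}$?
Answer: $\frac{1317519}{190} \approx 6934.3$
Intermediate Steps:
$P{\left(U,l \right)} = 2 + \frac{2 U}{-136 + U}$ ($P{\left(U,l \right)} = 2 + \frac{U + U}{-136 + U} = 2 + \frac{2 U}{-136 + U}$)
$\frac{97594}{P{\left(163,68 \right)}} = \frac{97594}{4 \frac{1}{-136 + 163} \left(-68 + 163\right)} = \frac{97594}{4 \cdot \frac{1}{27} \cdot 95} = \frac{97594}{\frac{380}{27}} = 97594 \cdot \frac{27}{380} = \frac{1317519}{190}$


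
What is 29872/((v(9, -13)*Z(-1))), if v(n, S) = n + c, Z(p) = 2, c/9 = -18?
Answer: -14936/153 ≈ -97.621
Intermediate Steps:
c = -162 (c = 9*(-18) = -162)
v(n, S) = -162 + n (v(n, S) = n - 162 = -162 + n)
29872/((v(9, -13)*Z(-1))) = 29872/(((-162 + 9)*2)) = 29872/((-153*2)) = 29872/(-306) = 29872*(-1/306) = -14936/153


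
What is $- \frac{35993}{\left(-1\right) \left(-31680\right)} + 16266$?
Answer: $\frac{515270887}{31680} \approx 16265.0$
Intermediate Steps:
$- \frac{35993}{\left(-1\right) \left(-31680\right)} + 16266 = - \frac{35993}{31680} + 16266 = \frac{515270887}{31680}$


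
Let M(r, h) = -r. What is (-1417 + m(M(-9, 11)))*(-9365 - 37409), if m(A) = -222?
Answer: 76662586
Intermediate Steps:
(-1417 + m(M(-9, 11)))*(-9365 - 37409) = (-1417 - 222)*(-9365 - 37409) = -1639*(-46774) = 76662586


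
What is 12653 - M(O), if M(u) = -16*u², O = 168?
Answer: 464237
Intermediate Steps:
12653 - M(O) = 12653 - (-16)*168² = 12653 - (-16)*28224 = 12653 - 1*(-451584) = 12653 + 451584 = 464237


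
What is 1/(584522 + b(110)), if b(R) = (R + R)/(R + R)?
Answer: 1/584523 ≈ 1.7108e-6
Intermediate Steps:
b(R) = 1 (b(R) = (2*R)/((2*R)) = (2*R)*(1/(2*R)) = 1)
1/(584522 + b(110)) = 1/(584522 + 1) = 1/584523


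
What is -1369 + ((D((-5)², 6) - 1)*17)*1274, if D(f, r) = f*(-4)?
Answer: -2188827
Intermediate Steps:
D(f, r) = -4*f
-1369 + ((D((-5)², 6) - 1)*17)*1274 = -1369 + ((-4*(-5)² - 1)*17)*1274 = -1369 + ((-4*25 - 1)*17)*1274 = -1369 + ((-100 - 1)*17)*1274 = -1369 - 101*17*1274 = -1369 - 1717*1274 = -1369 - 2187458 = -2188827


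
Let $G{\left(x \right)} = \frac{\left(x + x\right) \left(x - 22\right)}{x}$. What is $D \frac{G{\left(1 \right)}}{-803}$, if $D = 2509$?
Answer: $\frac{105378}{803} \approx 131.23$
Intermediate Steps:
$G{\left(x \right)} = -44 + 2 x$ ($G{\left(x \right)} = \frac{2 x \left(-22 + x\right)}{x} = -44 + 2 x$)
$D \frac{G{\left(1 \right)}}{-803} = 2509 \frac{-44 + 2 \cdot 1}{-803} = 2509 \left(-44 + 2\right) \left(- \frac{1}{803}\right) = 2509 \left(\left(-42\right) \left(- \frac{1}{803}\right)\right) = 2509 \cdot \frac{42}{803} = \frac{105378}{803}$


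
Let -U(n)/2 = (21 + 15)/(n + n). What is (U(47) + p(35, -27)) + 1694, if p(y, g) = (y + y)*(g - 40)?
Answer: -140848/47 ≈ -2996.8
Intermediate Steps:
p(y, g) = 2*y*(-40 + g) (p(y, g) = (2*y)*(-40 + g) = 2*y*(-40 + g))
U(n) = -36/n (U(n) = -2*(21 + 15)/(n + n) = -72/(2*n) = -72*1/(2*n) = -36/n)
(U(47) + p(35, -27)) + 1694 = (-36/47 + 2*35*(-40 - 27)) + 1694 = (-36*1/47 + 2*35*(-67)) + 1694 = (-36/47 - 4690) + 1694 = -220466/47 + 1694 = -140848/47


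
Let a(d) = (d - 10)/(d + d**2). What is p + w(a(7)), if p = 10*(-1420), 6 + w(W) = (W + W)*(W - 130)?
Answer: -22253159/1568 ≈ -14192.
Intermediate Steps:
a(d) = (-10 + d)/(d + d**2)
w(W) = -6 + 2*W*(-130 + W) (w(W) = -6 + (W + W)*(W - 130) = -6 + (2*W)*(-130 + W) = -6 + 2*W*(-130 + W))
p = -14200
p + w(a(7)) = -14200 + (-6 - 260*(-10 + 7)/(7*(1 + 7)) + 2*((-10 + 7)/(7*(1 + 7)))**2) = -14200 + (-6 - 260*(-3)/(7*8) + 2*((1/7)*(-3)/8)**2) = -14200 + (-6 - 260*(-3)/(7*8) + 2*((1/7)*(1/8)*(-3))**2) = -14200 + (-6 - 260*(-3/56) + 2*(-3/56)**2) = -14200 + (-6 + 195/14 + 2*(9/3136)) = -14200 + (-6 + 195/14 + 9/1568) = -14200 + 12441/1568 = -22253159/1568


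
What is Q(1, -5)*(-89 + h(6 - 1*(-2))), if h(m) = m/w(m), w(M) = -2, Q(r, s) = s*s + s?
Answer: -1860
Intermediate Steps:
Q(r, s) = s + s² (Q(r, s) = s² + s = s + s²)
h(m) = -m/2 (h(m) = m/(-2) = m*(-½) = -m/2)
Q(1, -5)*(-89 + h(6 - 1*(-2))) = (-5*(1 - 5))*(-89 - (6 - 1*(-2))/2) = (-5*(-4))*(-89 - (6 + 2)/2) = 20*(-89 - ½*8) = 20*(-89 - 4) = 20*(-93) = -1860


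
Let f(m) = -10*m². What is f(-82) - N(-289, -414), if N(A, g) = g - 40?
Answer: -66786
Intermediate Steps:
N(A, g) = -40 + g
f(-82) - N(-289, -414) = -10*(-82)² - (-40 - 414) = -10*6724 - 1*(-454) = -67240 + 454 = -66786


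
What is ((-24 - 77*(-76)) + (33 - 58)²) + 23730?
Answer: 30183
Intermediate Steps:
((-24 - 77*(-76)) + (33 - 58)²) + 23730 = ((-24 + 5852) + (-25)²) + 23730 = (5828 + 625) + 23730 = 6453 + 23730 = 30183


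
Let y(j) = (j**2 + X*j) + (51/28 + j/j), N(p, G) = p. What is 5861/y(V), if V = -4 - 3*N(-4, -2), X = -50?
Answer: -164108/9329 ≈ -17.591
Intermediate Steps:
V = 8 (V = -4 - 3*(-4) = -4 + 12 = 8)
y(j) = 79/28 + j**2 - 50*j (y(j) = (j**2 - 50*j) + (51/28 + j/j) = (j**2 - 50*j) + (51*(1/28) + 1) = (j**2 - 50*j) + (51/28 + 1) = (j**2 - 50*j) + 79/28 = 79/28 + j**2 - 50*j)
5861/y(V) = 5861/(79/28 + 8**2 - 50*8) = 5861/(79/28 + 64 - 400) = 5861/(-9329/28) = 5861*(-28/9329) = -164108/9329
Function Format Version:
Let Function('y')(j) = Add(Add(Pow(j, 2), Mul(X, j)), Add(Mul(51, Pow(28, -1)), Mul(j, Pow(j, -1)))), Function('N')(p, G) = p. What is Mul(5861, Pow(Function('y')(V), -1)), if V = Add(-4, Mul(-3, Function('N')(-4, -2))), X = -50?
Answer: Rational(-164108, 9329) ≈ -17.591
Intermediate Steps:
V = 8 (V = Add(-4, Mul(-3, -4)) = Add(-4, 12) = 8)
Function('y')(j) = Add(Rational(79, 28), Pow(j, 2), Mul(-50, j)) (Function('y')(j) = Add(Add(Pow(j, 2), Mul(-50, j)), Add(Mul(51, Pow(28, -1)), Mul(j, Pow(j, -1)))) = Add(Add(Pow(j, 2), Mul(-50, j)), Add(Mul(51, Rational(1, 28)), 1)) = Add(Add(Pow(j, 2), Mul(-50, j)), Add(Rational(51, 28), 1)) = Add(Add(Pow(j, 2), Mul(-50, j)), Rational(79, 28)) = Add(Rational(79, 28), Pow(j, 2), Mul(-50, j)))
Mul(5861, Pow(Function('y')(V), -1)) = Mul(5861, Pow(Add(Rational(79, 28), Pow(8, 2), Mul(-50, 8)), -1)) = Mul(5861, Pow(Add(Rational(79, 28), 64, -400), -1)) = Mul(5861, Pow(Rational(-9329, 28), -1)) = Mul(5861, Rational(-28, 9329)) = Rational(-164108, 9329)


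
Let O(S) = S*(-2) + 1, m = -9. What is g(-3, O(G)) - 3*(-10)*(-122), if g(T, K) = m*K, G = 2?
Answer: -3633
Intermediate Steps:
O(S) = 1 - 2*S (O(S) = -2*S + 1 = 1 - 2*S)
g(T, K) = -9*K
g(-3, O(G)) - 3*(-10)*(-122) = -9*(1 - 2*2) - 3*(-10)*(-122) = -9*(1 - 4) + 30*(-122) = -9*(-3) - 3660 = 27 - 3660 = -3633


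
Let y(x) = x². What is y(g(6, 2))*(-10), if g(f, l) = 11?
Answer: -1210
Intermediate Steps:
y(g(6, 2))*(-10) = 11²*(-10) = 121*(-10) = -1210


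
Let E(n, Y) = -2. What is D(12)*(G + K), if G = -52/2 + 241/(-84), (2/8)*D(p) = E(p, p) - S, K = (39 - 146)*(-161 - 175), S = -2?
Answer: 0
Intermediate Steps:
K = 35952 (K = -107*(-336) = 35952)
D(p) = 0 (D(p) = 4*(-2 - 1*(-2)) = 4*(-2 + 2) = 4*0 = 0)
G = -2425/84 (G = -52*1/2 + 241*(-1/84) = -26 - 241/84 = -2425/84 ≈ -28.869)
D(12)*(G + K) = 0*(-2425/84 + 35952) = 0*(3017543/84) = 0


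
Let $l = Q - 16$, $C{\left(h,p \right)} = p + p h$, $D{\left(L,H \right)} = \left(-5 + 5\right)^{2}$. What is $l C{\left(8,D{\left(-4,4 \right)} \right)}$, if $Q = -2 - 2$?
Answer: $0$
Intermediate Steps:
$Q = -4$
$D{\left(L,H \right)} = 0$ ($D{\left(L,H \right)} = 0^{2} = 0$)
$C{\left(h,p \right)} = p + h p$
$l = -20$ ($l = -4 - 16 = -20$)
$l C{\left(8,D{\left(-4,4 \right)} \right)} = - 20 \cdot 0 \left(1 + 8\right) = - 20 \cdot 0 \cdot 9 = \left(-20\right) 0 = 0$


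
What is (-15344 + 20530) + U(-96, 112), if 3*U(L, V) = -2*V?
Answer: 15334/3 ≈ 5111.3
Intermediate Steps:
U(L, V) = -2*V/3 (U(L, V) = (-2*V)/3 = -2*V/3)
(-15344 + 20530) + U(-96, 112) = (-15344 + 20530) - 2/3*112 = 5186 - 224/3 = 15334/3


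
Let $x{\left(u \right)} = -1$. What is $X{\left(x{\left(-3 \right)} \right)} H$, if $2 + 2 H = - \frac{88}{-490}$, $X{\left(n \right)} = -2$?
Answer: $\frac{446}{245} \approx 1.8204$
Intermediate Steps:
$H = - \frac{223}{245}$ ($H = -1 + \frac{\left(-88\right) \frac{1}{-490}}{2} = -1 + \frac{\left(-88\right) \left(- \frac{1}{490}\right)}{2} = -1 + \frac{1}{2} \cdot \frac{44}{245} = -1 + \frac{22}{245} = - \frac{223}{245} \approx -0.9102$)
$X{\left(x{\left(-3 \right)} \right)} H = \left(-2\right) \left(- \frac{223}{245}\right) = \frac{446}{245}$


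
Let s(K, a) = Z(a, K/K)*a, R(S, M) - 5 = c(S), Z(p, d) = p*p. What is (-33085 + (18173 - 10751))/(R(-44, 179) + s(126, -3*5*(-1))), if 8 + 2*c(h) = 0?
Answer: -25663/3376 ≈ -7.6016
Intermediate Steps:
Z(p, d) = p**2
c(h) = -4 (c(h) = -4 + (1/2)*0 = -4 + 0 = -4)
R(S, M) = 1 (R(S, M) = 5 - 4 = 1)
s(K, a) = a**3 (s(K, a) = a**2*a = a**3)
(-33085 + (18173 - 10751))/(R(-44, 179) + s(126, -3*5*(-1))) = (-33085 + (18173 - 10751))/(1 + (-3*5*(-1))**3) = (-33085 + 7422)/(1 + (-15*(-1))**3) = -25663/(1 + 15**3) = -25663/(1 + 3375) = -25663/3376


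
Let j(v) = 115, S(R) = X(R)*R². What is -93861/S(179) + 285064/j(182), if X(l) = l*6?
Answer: 3269873755387/1319127970 ≈ 2478.8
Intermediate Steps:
X(l) = 6*l
S(R) = 6*R³ (S(R) = (6*R)*R² = 6*R³)
-93861/S(179) + 285064/j(182) = -93861/(6*179³) + 285064/115 = -93861/(6*5735339) + 285064*(1/115) = -93861/34412034 + 285064/115 = -93861*1/34412034 + 285064/115 = -31287/11470678 + 285064/115 = 3269873755387/1319127970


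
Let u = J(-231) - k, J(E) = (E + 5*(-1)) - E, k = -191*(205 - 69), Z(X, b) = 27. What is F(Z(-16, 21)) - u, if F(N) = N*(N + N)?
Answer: -24513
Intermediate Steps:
F(N) = 2*N**2 (F(N) = N*(2*N) = 2*N**2)
k = -25976 (k = -191*136 = -25976)
J(E) = -5 (J(E) = (E - 5) - E = (-5 + E) - E = -5)
u = 25971 (u = -5 - 1*(-25976) = -5 + 25976 = 25971)
F(Z(-16, 21)) - u = 2*27**2 - 1*25971 = 2*729 - 25971 = 1458 - 25971 = -24513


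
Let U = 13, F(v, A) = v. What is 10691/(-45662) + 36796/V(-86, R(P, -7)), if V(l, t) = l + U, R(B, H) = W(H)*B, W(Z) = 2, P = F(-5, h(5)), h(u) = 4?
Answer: -1680959395/3333326 ≈ -504.29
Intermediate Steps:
P = -5
R(B, H) = 2*B
V(l, t) = 13 + l (V(l, t) = l + 13 = 13 + l)
10691/(-45662) + 36796/V(-86, R(P, -7)) = 10691/(-45662) + 36796/(13 - 86) = 10691*(-1/45662) + 36796/(-73) = -10691/45662 + 36796*(-1/73) = -10691/45662 - 36796/73 = -1680959395/3333326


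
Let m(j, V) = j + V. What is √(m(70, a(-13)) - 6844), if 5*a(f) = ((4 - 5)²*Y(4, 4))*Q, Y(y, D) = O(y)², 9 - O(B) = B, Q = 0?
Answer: I*√6774 ≈ 82.304*I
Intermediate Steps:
O(B) = 9 - B
Y(y, D) = (9 - y)²
a(f) = 0 (a(f) = (((4 - 5)²*(-9 + 4)²)*0)/5 = (((-1)²*(-5)²)*0)/5 = ((1*25)*0)/5 = (25*0)/5 = (⅕)*0 = 0)
m(j, V) = V + j
√(m(70, a(-13)) - 6844) = √((0 + 70) - 6844) = √(70 - 6844) = √(-6774) = I*√6774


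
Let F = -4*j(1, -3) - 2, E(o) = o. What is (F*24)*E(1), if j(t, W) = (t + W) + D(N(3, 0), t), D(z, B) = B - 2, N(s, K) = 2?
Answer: 240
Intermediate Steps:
D(z, B) = -2 + B
j(t, W) = -2 + W + 2*t (j(t, W) = (t + W) + (-2 + t) = (W + t) + (-2 + t) = -2 + W + 2*t)
F = 10 (F = -4*(-2 - 3 + 2*1) - 2 = -4*(-2 - 3 + 2) - 2 = -4*(-3) - 2 = 12 - 2 = 10)
(F*24)*E(1) = (10*24)*1 = 240*1 = 240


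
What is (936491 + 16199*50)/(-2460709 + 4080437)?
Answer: 1746441/1619728 ≈ 1.0782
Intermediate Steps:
(936491 + 16199*50)/(-2460709 + 4080437) = (936491 + 809950)/1619728 = 1746441*(1/1619728) = 1746441/1619728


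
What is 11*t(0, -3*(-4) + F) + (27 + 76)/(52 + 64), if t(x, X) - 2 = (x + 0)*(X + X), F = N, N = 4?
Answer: 2655/116 ≈ 22.888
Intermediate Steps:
F = 4
t(x, X) = 2 + 2*X*x (t(x, X) = 2 + (x + 0)*(X + X) = 2 + x*(2*X) = 2 + 2*X*x)
11*t(0, -3*(-4) + F) + (27 + 76)/(52 + 64) = 11*(2 + 2*(-3*(-4) + 4)*0) + (27 + 76)/(52 + 64) = 11*(2 + 2*(12 + 4)*0) + 103/116 = 11*(2 + 2*16*0) + 103*(1/116) = 11*(2 + 0) + 103/116 = 11*2 + 103/116 = 22 + 103/116 = 2655/116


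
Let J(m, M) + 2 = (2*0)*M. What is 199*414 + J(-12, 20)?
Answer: 82384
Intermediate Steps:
J(m, M) = -2 (J(m, M) = -2 + (2*0)*M = -2 + 0*M = -2 + 0 = -2)
199*414 + J(-12, 20) = 199*414 - 2 = 82386 - 2 = 82384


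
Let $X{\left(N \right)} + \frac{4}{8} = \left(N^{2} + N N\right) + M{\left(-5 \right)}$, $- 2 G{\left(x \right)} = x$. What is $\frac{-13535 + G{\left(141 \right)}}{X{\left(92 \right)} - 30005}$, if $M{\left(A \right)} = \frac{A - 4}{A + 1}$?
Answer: $\frac{54422}{52301} \approx 1.0406$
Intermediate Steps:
$M{\left(A \right)} = \frac{-4 + A}{1 + A}$
$G{\left(x \right)} = - \frac{x}{2}$
$X{\left(N \right)} = \frac{7}{4} + 2 N^{2}$ ($X{\left(N \right)} = - \frac{1}{2} + \left(\left(N^{2} + N N\right) + \frac{-4 - 5}{1 - 5}\right) = - \frac{1}{2} + \left(\left(N^{2} + N^{2}\right) + \frac{1}{-4} \left(-9\right)\right) = - \frac{1}{2} + \left(2 N^{2} - - \frac{9}{4}\right) = - \frac{1}{2} + \left(2 N^{2} + \frac{9}{4}\right) = - \frac{1}{2} + \left(\frac{9}{4} + 2 N^{2}\right) = \frac{7}{4} + 2 N^{2}$)
$\frac{-13535 + G{\left(141 \right)}}{X{\left(92 \right)} - 30005} = \frac{-13535 - \frac{141}{2}}{\left(\frac{7}{4} + 2 \cdot 92^{2}\right) - 30005} = \frac{-13535 - \frac{141}{2}}{\left(\frac{7}{4} + 2 \cdot 8464\right) - 30005} = - \frac{27211}{2 \left(\left(\frac{7}{4} + 16928\right) - 30005\right)} = - \frac{27211}{2 \left(\frac{67719}{4} - 30005\right)} = - \frac{27211}{2 \left(- \frac{52301}{4}\right)} = \left(- \frac{27211}{2}\right) \left(- \frac{4}{52301}\right) = \frac{54422}{52301}$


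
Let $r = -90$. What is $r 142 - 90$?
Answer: $-12870$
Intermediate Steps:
$r 142 - 90 = \left(-90\right) 142 - 90 = -12780 - 90 = -12870$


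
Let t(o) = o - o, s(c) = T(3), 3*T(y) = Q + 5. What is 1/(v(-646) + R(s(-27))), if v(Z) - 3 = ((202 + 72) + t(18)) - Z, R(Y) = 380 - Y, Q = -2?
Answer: 1/1302 ≈ 0.00076805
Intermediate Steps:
T(y) = 1 (T(y) = (-2 + 5)/3 = (1/3)*3 = 1)
s(c) = 1
t(o) = 0
v(Z) = 277 - Z (v(Z) = 3 + (((202 + 72) + 0) - Z) = 3 + ((274 + 0) - Z) = 3 + (274 - Z) = 277 - Z)
1/(v(-646) + R(s(-27))) = 1/((277 - 1*(-646)) + (380 - 1*1)) = 1/((277 + 646) + (380 - 1)) = 1/(923 + 379) = 1/1302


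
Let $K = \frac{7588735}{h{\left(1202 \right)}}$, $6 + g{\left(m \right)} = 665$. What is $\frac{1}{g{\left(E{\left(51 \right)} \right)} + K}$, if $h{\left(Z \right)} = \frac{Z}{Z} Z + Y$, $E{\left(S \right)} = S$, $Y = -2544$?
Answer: $- \frac{122}{609487} \approx -0.00020017$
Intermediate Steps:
$h{\left(Z \right)} = -2544 + Z$ ($h{\left(Z \right)} = \frac{Z}{Z} Z - 2544 = 1 Z - 2544 = Z - 2544 = -2544 + Z$)
$g{\left(m \right)} = 659$ ($g{\left(m \right)} = -6 + 665 = 659$)
$K = - \frac{689885}{122}$ ($K = \frac{7588735}{-2544 + 1202} = \frac{7588735}{-1342} = 7588735 \left(- \frac{1}{1342}\right) = - \frac{689885}{122} \approx -5654.8$)
$\frac{1}{g{\left(E{\left(51 \right)} \right)} + K} = \frac{1}{659 - \frac{689885}{122}} = \frac{1}{- \frac{609487}{122}} = - \frac{122}{609487}$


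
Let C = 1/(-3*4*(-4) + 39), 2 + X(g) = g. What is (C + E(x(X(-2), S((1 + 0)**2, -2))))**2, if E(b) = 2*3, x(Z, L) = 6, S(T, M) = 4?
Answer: 273529/7569 ≈ 36.138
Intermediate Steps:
X(g) = -2 + g
E(b) = 6
C = 1/87 (C = 1/(-12*(-4) + 39) = 1/(48 + 39) = 1/87 ≈ 0.011494)
(C + E(x(X(-2), S((1 + 0)**2, -2))))**2 = (1/87 + 6)**2 = (523/87)**2 = 273529/7569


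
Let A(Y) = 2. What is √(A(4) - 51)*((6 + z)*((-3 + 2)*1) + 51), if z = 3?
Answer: 294*I ≈ 294.0*I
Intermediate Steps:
√(A(4) - 51)*((6 + z)*((-3 + 2)*1) + 51) = √(2 - 51)*((6 + 3)*((-3 + 2)*1) + 51) = √(-49)*(9*(-1*1) + 51) = (7*I)*(9*(-1) + 51) = (7*I)*(-9 + 51) = (7*I)*42 = 294*I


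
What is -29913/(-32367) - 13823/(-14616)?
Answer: 294872483/157692024 ≈ 1.8699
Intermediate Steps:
-29913/(-32367) - 13823/(-14616) = -29913*(-1/32367) - 13823*(-1/14616) = 9971/10789 + 13823/14616 = 294872483/157692024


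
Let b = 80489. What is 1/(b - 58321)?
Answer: 1/22168 ≈ 4.5110e-5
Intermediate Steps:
1/(b - 58321) = 1/(80489 - 58321) = 1/22168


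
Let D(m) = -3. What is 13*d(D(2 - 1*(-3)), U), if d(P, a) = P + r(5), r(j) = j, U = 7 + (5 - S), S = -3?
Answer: 26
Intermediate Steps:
U = 15 (U = 7 + (5 - 1*(-3)) = 7 + (5 + 3) = 7 + 8 = 15)
d(P, a) = 5 + P (d(P, a) = P + 5 = 5 + P)
13*d(D(2 - 1*(-3)), U) = 13*(5 - 3) = 13*2 = 26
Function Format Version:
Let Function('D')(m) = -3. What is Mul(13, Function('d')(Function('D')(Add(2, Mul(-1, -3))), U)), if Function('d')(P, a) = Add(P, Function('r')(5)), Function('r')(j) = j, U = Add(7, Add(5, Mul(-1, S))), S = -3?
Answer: 26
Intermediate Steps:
U = 15 (U = Add(7, Add(5, Mul(-1, -3))) = Add(7, Add(5, 3)) = Add(7, 8) = 15)
Function('d')(P, a) = Add(5, P) (Function('d')(P, a) = Add(P, 5) = Add(5, P))
Mul(13, Function('d')(Function('D')(Add(2, Mul(-1, -3))), U)) = Mul(13, Add(5, -3)) = Mul(13, 2) = 26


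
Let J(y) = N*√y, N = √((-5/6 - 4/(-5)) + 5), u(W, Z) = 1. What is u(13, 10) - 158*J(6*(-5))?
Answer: 1 - 158*I*√149 ≈ 1.0 - 1928.6*I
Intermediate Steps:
N = √4470/30 (N = √((-5*⅙ - 4*(-⅕)) + 5) = √((-⅚ + ⅘) + 5) = √(-1/30 + 5) = √(149/30) = √4470/30 ≈ 2.2286)
J(y) = √4470*√y/30 (J(y) = (√4470/30)*√y = √4470*√y/30)
u(13, 10) - 158*J(6*(-5)) = 1 - 79*√4470*√(6*(-5))/15 = 1 - 79*√4470*√(-30)/15 = 1 - 79*√4470*I*√30/15 = 1 - 158*I*√149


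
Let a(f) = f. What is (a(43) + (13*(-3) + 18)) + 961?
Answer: 983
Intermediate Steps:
(a(43) + (13*(-3) + 18)) + 961 = (43 + (13*(-3) + 18)) + 961 = (43 + (-39 + 18)) + 961 = (43 - 21) + 961 = 22 + 961 = 983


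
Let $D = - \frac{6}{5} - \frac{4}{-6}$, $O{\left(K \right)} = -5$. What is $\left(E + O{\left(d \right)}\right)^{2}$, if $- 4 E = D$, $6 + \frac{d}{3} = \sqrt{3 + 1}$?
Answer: $\frac{5329}{225} \approx 23.684$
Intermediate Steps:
$d = -12$ ($d = -18 + 3 \sqrt{3 + 1} = -18 + 3 \sqrt{4} = -18 + 3 \cdot 2 = -18 + 6 = -12$)
$D = - \frac{8}{15}$ ($D = \left(-6\right) \frac{1}{5} - - \frac{2}{3} = - \frac{6}{5} + \frac{2}{3} = - \frac{8}{15} \approx -0.53333$)
$E = \frac{2}{15}$ ($E = \left(- \frac{1}{4}\right) \left(- \frac{8}{15}\right) = \frac{2}{15} \approx 0.13333$)
$\left(E + O{\left(d \right)}\right)^{2} = \left(\frac{2}{15} - 5\right)^{2} = \left(- \frac{73}{15}\right)^{2} = \frac{5329}{225}$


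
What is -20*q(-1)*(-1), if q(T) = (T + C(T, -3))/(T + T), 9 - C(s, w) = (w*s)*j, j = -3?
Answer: -170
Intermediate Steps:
C(s, w) = 9 + 3*s*w (C(s, w) = 9 - w*s*(-3) = 9 - s*w*(-3) = 9 - (-3)*s*w = 9 + 3*s*w)
q(T) = (9 - 8*T)/(2*T) (q(T) = (T + (9 + 3*T*(-3)))/(T + T) = (T + (9 - 9*T))/((2*T)) = (9 - 8*T)*(1/(2*T)) = (9 - 8*T)/(2*T))
-20*q(-1)*(-1) = -20*(-4 + (9/2)/(-1))*(-1) = -20*(-4 + (9/2)*(-1))*(-1) = -20*(-4 - 9/2)*(-1) = -20*(-17/2)*(-1) = 170*(-1) = -170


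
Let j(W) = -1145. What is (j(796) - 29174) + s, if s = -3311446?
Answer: -3341765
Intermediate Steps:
(j(796) - 29174) + s = (-1145 - 29174) - 3311446 = -30319 - 3311446 = -3341765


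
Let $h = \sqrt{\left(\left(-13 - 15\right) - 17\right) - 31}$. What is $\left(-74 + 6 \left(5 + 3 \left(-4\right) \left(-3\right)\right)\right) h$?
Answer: $344 i \sqrt{19} \approx 1499.5 i$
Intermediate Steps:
$h = 2 i \sqrt{19}$ ($h = \sqrt{\left(-28 - 17\right) - 31} = \sqrt{-45 - 31} = \sqrt{-76} = 2 i \sqrt{19} \approx 8.7178 i$)
$\left(-74 + 6 \left(5 + 3 \left(-4\right) \left(-3\right)\right)\right) h = \left(-74 + 6 \left(5 + 3 \left(-4\right) \left(-3\right)\right)\right) 2 i \sqrt{19} = \left(-74 + 6 \left(5 - -36\right)\right) 2 i \sqrt{19} = \left(-74 + 6 \left(5 + 36\right)\right) 2 i \sqrt{19} = \left(-74 + 6 \cdot 41\right) 2 i \sqrt{19} = \left(-74 + 246\right) 2 i \sqrt{19} = 172 \cdot 2 i \sqrt{19} = 344 i \sqrt{19}$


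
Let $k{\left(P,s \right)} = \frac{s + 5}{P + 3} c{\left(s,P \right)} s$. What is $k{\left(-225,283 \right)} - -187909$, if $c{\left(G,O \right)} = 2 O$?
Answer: $\frac{13065433}{37} \approx 3.5312 \cdot 10^{5}$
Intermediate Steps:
$k{\left(P,s \right)} = \frac{2 P s \left(5 + s\right)}{3 + P}$ ($k{\left(P,s \right)} = \frac{s + 5}{P + 3} \cdot 2 P s = \frac{5 + s}{3 + P} 2 P s = \frac{2 P \left(5 + s\right)}{3 + P} s = \frac{2 P s \left(5 + s\right)}{3 + P}$)
$k{\left(-225,283 \right)} - -187909 = 2 \left(-225\right) 283 \frac{1}{3 - 225} \left(5 + 283\right) - -187909 = 2 \left(-225\right) 283 \frac{1}{-222} \cdot 288 + 187909 = 2 \left(-225\right) 283 \left(- \frac{1}{222}\right) 288 + 187909 = \frac{6112800}{37} + 187909 = \frac{13065433}{37}$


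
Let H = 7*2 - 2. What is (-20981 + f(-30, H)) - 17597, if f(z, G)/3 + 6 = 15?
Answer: -38551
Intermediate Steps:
H = 12 (H = 14 - 2 = 12)
f(z, G) = 27 (f(z, G) = -18 + 3*15 = -18 + 45 = 27)
(-20981 + f(-30, H)) - 17597 = (-20981 + 27) - 17597 = -20954 - 17597 = -38551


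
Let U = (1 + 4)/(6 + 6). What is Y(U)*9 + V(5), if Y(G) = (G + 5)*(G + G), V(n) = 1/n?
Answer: 1633/40 ≈ 40.825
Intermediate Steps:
U = 5/12 ≈ 0.41667
Y(G) = 2*G*(5 + G) (Y(G) = (5 + G)*(2*G) = 2*G*(5 + G))
Y(U)*9 + V(5) = (2*(5/12)*(5 + 5/12))*9 + 1/5 = (2*(5/12)*(65/12))*9 + ⅕ = (325/72)*9 + ⅕ = 325/8 + ⅕ = 1633/40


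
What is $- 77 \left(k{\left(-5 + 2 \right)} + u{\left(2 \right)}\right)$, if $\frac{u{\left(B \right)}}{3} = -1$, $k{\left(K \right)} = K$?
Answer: $462$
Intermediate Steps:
$u{\left(B \right)} = -3$ ($u{\left(B \right)} = 3 \left(-1\right) = -3$)
$- 77 \left(k{\left(-5 + 2 \right)} + u{\left(2 \right)}\right) = - 77 \left(\left(-5 + 2\right) - 3\right) = - 77 \left(-3 - 3\right) = \left(-77\right) \left(-6\right) = 462$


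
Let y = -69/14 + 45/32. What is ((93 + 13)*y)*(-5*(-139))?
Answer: -29062815/112 ≈ -2.5949e+5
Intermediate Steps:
y = -789/224 (y = -69*1/14 + 45*(1/32) = -69/14 + 45/32 = -789/224 ≈ -3.5223)
((93 + 13)*y)*(-5*(-139)) = ((93 + 13)*(-789/224))*(-5*(-139)) = (106*(-789/224))*695 = -41817/112*695 = -29062815/112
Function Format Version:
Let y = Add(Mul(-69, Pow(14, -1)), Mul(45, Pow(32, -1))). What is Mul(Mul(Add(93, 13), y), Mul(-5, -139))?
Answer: Rational(-29062815, 112) ≈ -2.5949e+5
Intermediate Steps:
y = Rational(-789, 224) (y = Add(Mul(-69, Rational(1, 14)), Mul(45, Rational(1, 32))) = Add(Rational(-69, 14), Rational(45, 32)) = Rational(-789, 224) ≈ -3.5223)
Mul(Mul(Add(93, 13), y), Mul(-5, -139)) = Mul(Mul(Add(93, 13), Rational(-789, 224)), Mul(-5, -139)) = Mul(Mul(106, Rational(-789, 224)), 695) = Mul(Rational(-41817, 112), 695) = Rational(-29062815, 112)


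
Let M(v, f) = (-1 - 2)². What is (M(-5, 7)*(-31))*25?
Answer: -6975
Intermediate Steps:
M(v, f) = 9 (M(v, f) = (-3)² = 9)
(M(-5, 7)*(-31))*25 = (9*(-31))*25 = -279*25 = -6975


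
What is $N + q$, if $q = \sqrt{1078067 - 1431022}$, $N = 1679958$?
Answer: $1679958 + i \sqrt{352955} \approx 1.68 \cdot 10^{6} + 594.1 i$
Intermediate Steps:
$q = i \sqrt{352955}$ ($q = \sqrt{-352955} = i \sqrt{352955} \approx 594.1 i$)
$N + q = 1679958 + i \sqrt{352955}$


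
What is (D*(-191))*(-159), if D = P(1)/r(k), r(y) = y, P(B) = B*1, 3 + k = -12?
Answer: -10123/5 ≈ -2024.6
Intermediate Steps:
k = -15 (k = -3 - 12 = -15)
P(B) = B
D = -1/15 (D = 1/(-15) = 1*(-1/15) = -1/15 ≈ -0.066667)
(D*(-191))*(-159) = -1/15*(-191)*(-159) = (191/15)*(-159) = -10123/5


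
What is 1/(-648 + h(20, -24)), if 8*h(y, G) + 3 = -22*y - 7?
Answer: -4/2817 ≈ -0.0014200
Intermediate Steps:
h(y, G) = -5/4 - 11*y/4 (h(y, G) = -3/8 + (-22*y - 7)/8 = -3/8 + (-7 - 22*y)/8 = -3/8 + (-7/8 - 11*y/4) = -5/4 - 11*y/4)
1/(-648 + h(20, -24)) = 1/(-648 + (-5/4 - 11/4*20)) = 1/(-648 + (-5/4 - 55)) = 1/(-648 - 225/4) = 1/(-2817/4) = -4/2817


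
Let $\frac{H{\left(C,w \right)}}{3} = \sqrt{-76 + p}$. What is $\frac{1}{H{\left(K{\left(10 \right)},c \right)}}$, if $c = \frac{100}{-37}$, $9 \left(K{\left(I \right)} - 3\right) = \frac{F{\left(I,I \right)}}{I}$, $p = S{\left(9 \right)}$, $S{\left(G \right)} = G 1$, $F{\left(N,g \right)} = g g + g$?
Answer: $- \frac{i \sqrt{67}}{201} \approx - 0.040723 i$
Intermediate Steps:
$F{\left(N,g \right)} = g + g^{2}$ ($F{\left(N,g \right)} = g^{2} + g = g + g^{2}$)
$S{\left(G \right)} = G$
$p = 9$
$K{\left(I \right)} = \frac{28}{9} + \frac{I}{9}$ ($K{\left(I \right)} = 3 + \frac{I \left(1 + I\right) \frac{1}{I}}{9} = 3 + \frac{1 + I}{9} = 3 + \left(\frac{1}{9} + \frac{I}{9}\right) = \frac{28}{9} + \frac{I}{9}$)
$c = - \frac{100}{37}$ ($c = 100 \left(- \frac{1}{37}\right) = - \frac{100}{37} \approx -2.7027$)
$H{\left(C,w \right)} = 3 i \sqrt{67}$ ($H{\left(C,w \right)} = 3 \sqrt{-76 + 9} = 3 \sqrt{-67} = 3 i \sqrt{67}$)
$\frac{1}{H{\left(K{\left(10 \right)},c \right)}} = \frac{1}{3 i \sqrt{67}} = - \frac{i \sqrt{67}}{201}$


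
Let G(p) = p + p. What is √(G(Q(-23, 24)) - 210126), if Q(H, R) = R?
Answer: 3*I*√23342 ≈ 458.34*I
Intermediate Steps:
G(p) = 2*p
√(G(Q(-23, 24)) - 210126) = √(2*24 - 210126) = √(48 - 210126) = √(-210078) = 3*I*√23342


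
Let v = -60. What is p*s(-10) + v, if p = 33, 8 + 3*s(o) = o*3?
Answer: -478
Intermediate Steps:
s(o) = -8/3 + o (s(o) = -8/3 + (o*3)/3 = -8/3 + (3*o)/3 = -8/3 + o)
p*s(-10) + v = 33*(-8/3 - 10) - 60 = 33*(-38/3) - 60 = -418 - 60 = -478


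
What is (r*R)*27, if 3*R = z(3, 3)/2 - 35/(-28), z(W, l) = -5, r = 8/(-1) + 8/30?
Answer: 87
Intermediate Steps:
r = -116/15 (r = 8*(-1) + 8*(1/30) = -8 + 4/15 = -116/15 ≈ -7.7333)
R = -5/12 (R = (-5/2 - 35/(-28))/3 = (-5*½ - 35*(-1/28))/3 = (-5/2 + 5/4)/3 = (⅓)*(-5/4) = -5/12 ≈ -0.41667)
(r*R)*27 = -116/15*(-5/12)*27 = (29/9)*27 = 87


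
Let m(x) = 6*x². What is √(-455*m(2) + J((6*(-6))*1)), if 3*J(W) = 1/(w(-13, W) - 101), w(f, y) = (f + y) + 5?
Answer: I*√2066337435/435 ≈ 104.5*I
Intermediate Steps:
w(f, y) = 5 + f + y
J(W) = 1/(3*(-109 + W)) (J(W) = 1/(3*((5 - 13 + W) - 101)) = 1/(3*((-8 + W) - 101)) = 1/(3*(-109 + W)))
√(-455*m(2) + J((6*(-6))*1)) = √(-2730*2² + 1/(3*(-109 + (6*(-6))*1))) = √(-2730*4 + 1/(3*(-109 - 36*1))) = √(-455*24 + 1/(3*(-109 - 36))) = √(-10920 + (⅓)/(-145)) = √(-10920 + (⅓)*(-1/145)) = √(-10920 - 1/435) = √(-4750201/435) = I*√2066337435/435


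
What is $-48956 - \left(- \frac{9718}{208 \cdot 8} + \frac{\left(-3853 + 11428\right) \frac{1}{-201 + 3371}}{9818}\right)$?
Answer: $- \frac{63376716822669}{1294719296} \approx -48950.0$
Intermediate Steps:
$-48956 - \left(- \frac{9718}{208 \cdot 8} + \frac{\left(-3853 + 11428\right) \frac{1}{-201 + 3371}}{9818}\right) = -48956 - \left(- \frac{9718}{1664} + \frac{7575}{3170} \cdot \frac{1}{9818}\right) = -48956 - \left(\left(-9718\right) \frac{1}{1664} + 7575 \cdot \frac{1}{3170} \cdot \frac{1}{9818}\right) = -48956 - \left(- \frac{4859}{832} + \frac{1515}{634} \cdot \frac{1}{9818}\right) = -48956 - \left(- \frac{4859}{832} + \frac{1515}{6224612}\right) = -48956 - - \frac{7561032307}{1294719296} = -48956 + \frac{7561032307}{1294719296} = - \frac{63376716822669}{1294719296}$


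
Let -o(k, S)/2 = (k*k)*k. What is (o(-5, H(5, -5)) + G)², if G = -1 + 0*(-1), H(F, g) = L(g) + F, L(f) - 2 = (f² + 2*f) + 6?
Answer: 62001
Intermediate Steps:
L(f) = 8 + f² + 2*f (L(f) = 2 + ((f² + 2*f) + 6) = 2 + (6 + f² + 2*f) = 8 + f² + 2*f)
H(F, g) = 8 + F + g² + 2*g (H(F, g) = (8 + g² + 2*g) + F = 8 + F + g² + 2*g)
o(k, S) = -2*k³ (o(k, S) = -2*k*k*k = -2*k²*k = -2*k³)
G = -1 (G = -1 + 0 = -1)
(o(-5, H(5, -5)) + G)² = (-2*(-5)³ - 1)² = (-2*(-125) - 1)² = (250 - 1)² = 249² = 62001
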